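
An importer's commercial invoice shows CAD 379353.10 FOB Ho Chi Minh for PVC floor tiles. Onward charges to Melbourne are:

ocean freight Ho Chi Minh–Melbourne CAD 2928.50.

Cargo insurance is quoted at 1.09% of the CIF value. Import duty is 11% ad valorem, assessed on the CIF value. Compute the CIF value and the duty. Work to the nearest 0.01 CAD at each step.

CIF value: CAD 386494.39; import duty: CAD 42514.38

Let C be the CIF value. C = FOB price + freight + 1.09% × C
C − 1.09% × C = 379353.10 + 2928.50
0.9891 × C = 382281.60
C = 382281.60 / 0.9891 = 386494.39
Insurance premium = 1.09% × 386494.39 = 4212.79
Import duty = 386494.39 × 11% = 42514.38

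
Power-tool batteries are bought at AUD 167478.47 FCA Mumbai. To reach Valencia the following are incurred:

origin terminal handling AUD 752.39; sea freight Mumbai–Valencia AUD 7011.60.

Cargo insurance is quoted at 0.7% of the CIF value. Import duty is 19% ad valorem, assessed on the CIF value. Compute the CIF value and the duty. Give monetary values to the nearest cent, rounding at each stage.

Let C be the CIF value. C = FCA price + pre-shipment costs + freight + 0.7% × C
C − 0.7% × C = 167478.47 + 752.39 + 7011.60
0.993 × C = 175242.46
C = 175242.46 / 0.993 = 176477.80
Insurance premium = 0.7% × 176477.80 = 1235.34
Import duty = 176477.80 × 19% = 33530.78

CIF value: AUD 176477.80; import duty: AUD 33530.78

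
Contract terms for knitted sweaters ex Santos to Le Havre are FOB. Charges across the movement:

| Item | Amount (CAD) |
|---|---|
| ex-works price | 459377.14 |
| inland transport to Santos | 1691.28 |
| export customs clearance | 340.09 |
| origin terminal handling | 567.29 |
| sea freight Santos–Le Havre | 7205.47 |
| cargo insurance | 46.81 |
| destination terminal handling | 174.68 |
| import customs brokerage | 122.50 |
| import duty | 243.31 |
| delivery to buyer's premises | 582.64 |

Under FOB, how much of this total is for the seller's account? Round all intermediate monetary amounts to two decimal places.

Seller's account: CAD 461975.80

FOB: the seller bears costs until goods are on board at the origin port; the buyer bears freight, insurance and all costs thereafter.
Seller's account: goods 459377.14 + inland to port 1691.28 + export clearance 340.09 + origin terminal 567.29 = 461975.80
Buyer's account: freight 7205.47 + insurance 46.81 + destination terminal 174.68 + brokerage 122.50 + duty 243.31 + delivery 582.64 = 8375.41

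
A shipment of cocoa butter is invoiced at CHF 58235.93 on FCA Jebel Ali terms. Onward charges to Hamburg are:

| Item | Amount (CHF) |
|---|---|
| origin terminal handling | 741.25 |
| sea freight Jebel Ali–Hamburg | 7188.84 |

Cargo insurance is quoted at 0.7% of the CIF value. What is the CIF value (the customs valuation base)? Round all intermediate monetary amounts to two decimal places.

CIF value: CHF 66632.45

Let C be the CIF value. C = FCA price + pre-shipment costs + freight + 0.7% × C
C − 0.7% × C = 58235.93 + 741.25 + 7188.84
0.993 × C = 66166.02
C = 66166.02 / 0.993 = 66632.45
Insurance premium = 0.7% × 66632.45 = 466.43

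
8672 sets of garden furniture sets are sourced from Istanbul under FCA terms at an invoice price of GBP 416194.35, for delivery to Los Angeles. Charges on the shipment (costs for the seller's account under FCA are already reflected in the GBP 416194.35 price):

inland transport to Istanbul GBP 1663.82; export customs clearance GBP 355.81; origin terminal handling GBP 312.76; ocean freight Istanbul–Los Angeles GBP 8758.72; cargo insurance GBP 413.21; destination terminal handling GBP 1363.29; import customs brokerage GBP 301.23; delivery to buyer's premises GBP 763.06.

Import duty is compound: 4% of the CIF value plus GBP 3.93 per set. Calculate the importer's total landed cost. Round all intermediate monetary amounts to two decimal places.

Total landed cost: GBP 479214.74

FCA: the seller delivers export-cleared goods to the carrier; the buyer bears costs from that point.
Already in the invoice (seller's account under FCA): inland to port, export clearance — exclude.
CIF value = FCA price + origin terminal + freight + insurance = 416194.35 + 312.76 + 8758.72 + 413.21 = 425679.04
Ad valorem component: 425679.04 × 4% = 17027.16
Specific component: 8672 × 3.93 = 34080.96
Import duty = 17027.16 + 34080.96 = 51108.12
Buyer bears: origin terminal 312.76 + freight 8758.72 + insurance 413.21 + destination terminal 1363.29 + brokerage 301.23 + delivery 763.06 + duty 51108.12 = 63020.39
Landed cost = invoice 416194.35 + 63020.39 = 479214.74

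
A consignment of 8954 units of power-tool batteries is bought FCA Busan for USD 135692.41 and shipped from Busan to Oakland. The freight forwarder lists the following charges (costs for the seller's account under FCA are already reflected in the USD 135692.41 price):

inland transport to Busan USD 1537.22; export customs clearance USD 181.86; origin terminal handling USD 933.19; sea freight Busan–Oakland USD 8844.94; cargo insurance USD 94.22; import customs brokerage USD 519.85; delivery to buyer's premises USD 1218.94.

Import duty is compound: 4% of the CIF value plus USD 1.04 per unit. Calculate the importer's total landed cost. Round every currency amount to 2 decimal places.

FCA: the seller delivers export-cleared goods to the carrier; the buyer bears costs from that point.
Already in the invoice (seller's account under FCA): inland to port, export clearance — exclude.
CIF value = FCA price + origin terminal + freight + insurance = 135692.41 + 933.19 + 8844.94 + 94.22 = 145564.76
Ad valorem component: 145564.76 × 4% = 5822.59
Specific component: 8954 × 1.04 = 9312.16
Import duty = 5822.59 + 9312.16 = 15134.75
Buyer bears: origin terminal 933.19 + freight 8844.94 + insurance 94.22 + brokerage 519.85 + delivery 1218.94 + duty 15134.75 = 26745.89
Landed cost = invoice 135692.41 + 26745.89 = 162438.30

Total landed cost: USD 162438.30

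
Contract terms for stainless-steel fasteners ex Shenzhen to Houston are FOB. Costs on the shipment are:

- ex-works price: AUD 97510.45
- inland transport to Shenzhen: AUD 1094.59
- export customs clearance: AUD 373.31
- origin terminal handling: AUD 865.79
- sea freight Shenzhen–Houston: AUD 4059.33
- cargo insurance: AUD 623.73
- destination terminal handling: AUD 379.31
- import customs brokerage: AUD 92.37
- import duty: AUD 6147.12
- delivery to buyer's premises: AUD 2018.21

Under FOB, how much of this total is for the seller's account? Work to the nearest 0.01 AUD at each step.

Seller's account: AUD 99844.14

FOB: the seller bears costs until goods are on board at the origin port; the buyer bears freight, insurance and all costs thereafter.
Seller's account: goods 97510.45 + inland to port 1094.59 + export clearance 373.31 + origin terminal 865.79 = 99844.14
Buyer's account: freight 4059.33 + insurance 623.73 + destination terminal 379.31 + brokerage 92.37 + duty 6147.12 + delivery 2018.21 = 13320.07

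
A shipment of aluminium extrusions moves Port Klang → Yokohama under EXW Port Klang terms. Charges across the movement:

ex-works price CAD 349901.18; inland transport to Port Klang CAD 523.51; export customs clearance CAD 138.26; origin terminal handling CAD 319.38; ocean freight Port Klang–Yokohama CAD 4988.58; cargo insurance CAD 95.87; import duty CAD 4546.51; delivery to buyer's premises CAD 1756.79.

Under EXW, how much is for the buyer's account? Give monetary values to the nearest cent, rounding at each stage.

Buyer's account: CAD 12368.90

EXW: the seller makes goods available at their premises; the buyer bears all onward costs.
Seller's account: goods 349901.18 = 349901.18
Buyer's account: inland to port 523.51 + export clearance 138.26 + origin terminal 319.38 + freight 4988.58 + insurance 95.87 + duty 4546.51 + delivery 1756.79 = 12368.90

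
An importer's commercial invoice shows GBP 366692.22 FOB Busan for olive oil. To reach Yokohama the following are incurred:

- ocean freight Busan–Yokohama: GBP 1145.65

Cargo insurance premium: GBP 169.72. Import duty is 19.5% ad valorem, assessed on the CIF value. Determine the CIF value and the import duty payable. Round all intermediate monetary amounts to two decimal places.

CIF = FOB price + freight + insurance
CIF = 366692.22 + 1145.65 + 169.72 = 368007.59
Import duty = 368007.59 × 19.5% = 71761.48

CIF value: GBP 368007.59; import duty: GBP 71761.48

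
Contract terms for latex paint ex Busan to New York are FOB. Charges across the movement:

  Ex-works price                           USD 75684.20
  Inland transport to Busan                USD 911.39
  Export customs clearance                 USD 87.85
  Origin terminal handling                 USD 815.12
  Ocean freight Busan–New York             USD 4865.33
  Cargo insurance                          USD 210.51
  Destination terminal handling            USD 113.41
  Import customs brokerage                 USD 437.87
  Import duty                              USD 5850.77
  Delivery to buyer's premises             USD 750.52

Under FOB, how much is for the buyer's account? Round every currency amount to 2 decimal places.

FOB: the seller bears costs until goods are on board at the origin port; the buyer bears freight, insurance and all costs thereafter.
Seller's account: goods 75684.20 + inland to port 911.39 + export clearance 87.85 + origin terminal 815.12 = 77498.56
Buyer's account: freight 4865.33 + insurance 210.51 + destination terminal 113.41 + brokerage 437.87 + duty 5850.77 + delivery 750.52 = 12228.41

Buyer's account: USD 12228.41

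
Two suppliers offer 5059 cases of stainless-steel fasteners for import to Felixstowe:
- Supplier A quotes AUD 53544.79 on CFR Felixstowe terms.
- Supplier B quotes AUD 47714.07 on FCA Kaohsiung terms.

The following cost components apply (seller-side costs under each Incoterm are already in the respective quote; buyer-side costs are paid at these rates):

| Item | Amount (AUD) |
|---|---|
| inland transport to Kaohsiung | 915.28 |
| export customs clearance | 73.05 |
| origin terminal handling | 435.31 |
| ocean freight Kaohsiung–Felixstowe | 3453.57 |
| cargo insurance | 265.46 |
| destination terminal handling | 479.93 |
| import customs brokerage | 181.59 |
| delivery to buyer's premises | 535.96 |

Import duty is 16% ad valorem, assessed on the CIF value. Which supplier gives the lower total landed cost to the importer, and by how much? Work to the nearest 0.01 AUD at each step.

Supplier B is cheaper by AUD 2252.53

Supplier A (CFR):
CIF value = CFR price + insurance = 53544.79 + 265.46 = 53810.25
Import duty = 53810.25 × 16% = 8609.64
Buyer bears (A): 265.46 + 479.93 + 181.59 + 535.96 = 1462.94
Landed cost (A) = invoice 53544.79 + 1462.94 + duty 8609.64 = 63617.37
Supplier B (FCA):
CIF value = FCA price + origin terminal + freight + insurance = 47714.07 + 435.31 + 3453.57 + 265.46 = 51868.41
Import duty = 51868.41 × 16% = 8298.95
Buyer bears (B): 435.31 + 3453.57 + 265.46 + 479.93 + 181.59 + 535.96 = 5351.82
Landed cost (B) = invoice 47714.07 + 5351.82 + duty 8298.95 = 61364.84
Difference = |63617.37 − 61364.84| = 2252.53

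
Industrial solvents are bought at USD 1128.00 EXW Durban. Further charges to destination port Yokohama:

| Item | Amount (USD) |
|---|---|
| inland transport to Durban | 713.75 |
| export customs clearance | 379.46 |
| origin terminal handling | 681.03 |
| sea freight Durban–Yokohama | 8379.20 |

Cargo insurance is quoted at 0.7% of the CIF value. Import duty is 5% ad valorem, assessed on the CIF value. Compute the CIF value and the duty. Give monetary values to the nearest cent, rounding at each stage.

CIF value: USD 11360.97; import duty: USD 568.05

Let C be the CIF value. C = EXW price + pre-shipment costs + freight + 0.7% × C
C − 0.7% × C = 1128.00 + 713.75 + 379.46 + 681.03 + 8379.20
0.993 × C = 11281.44
C = 11281.44 / 0.993 = 11360.97
Insurance premium = 0.7% × 11360.97 = 79.53
Import duty = 11360.97 × 5% = 568.05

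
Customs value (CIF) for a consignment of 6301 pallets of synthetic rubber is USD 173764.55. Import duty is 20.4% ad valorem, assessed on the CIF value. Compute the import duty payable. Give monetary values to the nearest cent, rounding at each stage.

Import duty = 173764.55 × 20.4% = 35447.97

Import duty: USD 35447.97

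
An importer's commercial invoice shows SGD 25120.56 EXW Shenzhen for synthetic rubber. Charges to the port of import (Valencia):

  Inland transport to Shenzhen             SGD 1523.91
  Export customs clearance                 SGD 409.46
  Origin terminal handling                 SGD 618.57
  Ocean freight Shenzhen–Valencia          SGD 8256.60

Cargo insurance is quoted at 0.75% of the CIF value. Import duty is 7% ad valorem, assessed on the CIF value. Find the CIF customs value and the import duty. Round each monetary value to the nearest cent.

CIF value: SGD 36200.60; import duty: SGD 2534.04

Let C be the CIF value. C = EXW price + pre-shipment costs + freight + 0.75% × C
C − 0.75% × C = 25120.56 + 1523.91 + 409.46 + 618.57 + 8256.60
0.9925 × C = 35929.10
C = 35929.10 / 0.9925 = 36200.60
Insurance premium = 0.75% × 36200.60 = 271.50
Import duty = 36200.60 × 7% = 2534.04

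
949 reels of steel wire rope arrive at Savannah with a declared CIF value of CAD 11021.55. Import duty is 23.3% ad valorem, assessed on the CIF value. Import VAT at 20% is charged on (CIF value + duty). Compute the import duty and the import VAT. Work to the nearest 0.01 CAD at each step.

Import duty: CAD 2568.02; import VAT: CAD 2717.91

Import duty = 11021.55 × 23.3% = 2568.02
VAT base = CIF + duty = 11021.55 + 2568.02 = 13589.57
Import VAT = 13589.57 × 20% = 2717.91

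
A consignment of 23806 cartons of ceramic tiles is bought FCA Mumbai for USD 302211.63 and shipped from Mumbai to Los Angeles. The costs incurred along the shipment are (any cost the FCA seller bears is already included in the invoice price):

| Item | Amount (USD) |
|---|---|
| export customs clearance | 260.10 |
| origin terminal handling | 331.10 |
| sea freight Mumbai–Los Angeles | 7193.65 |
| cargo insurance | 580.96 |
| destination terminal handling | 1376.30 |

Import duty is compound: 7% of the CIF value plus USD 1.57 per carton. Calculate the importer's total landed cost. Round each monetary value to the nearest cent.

FCA: the seller delivers export-cleared goods to the carrier; the buyer bears costs from that point.
Already in the invoice (seller's account under FCA): export clearance — exclude.
CIF value = FCA price + origin terminal + freight + insurance = 302211.63 + 331.10 + 7193.65 + 580.96 = 310317.34
Ad valorem component: 310317.34 × 7% = 21722.21
Specific component: 23806 × 1.57 = 37375.42
Import duty = 21722.21 + 37375.42 = 59097.63
Buyer bears: origin terminal 331.10 + freight 7193.65 + insurance 580.96 + destination terminal 1376.30 + duty 59097.63 = 68579.64
Landed cost = invoice 302211.63 + 68579.64 = 370791.27

Total landed cost: USD 370791.27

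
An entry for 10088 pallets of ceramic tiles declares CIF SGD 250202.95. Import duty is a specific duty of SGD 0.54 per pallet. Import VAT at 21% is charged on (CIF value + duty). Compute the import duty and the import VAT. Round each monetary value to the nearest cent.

Import duty = 10088 × 0.54 = 5447.52
VAT base = CIF + duty = 250202.95 + 5447.52 = 255650.47
Import VAT = 255650.47 × 21% = 53686.60

Import duty: SGD 5447.52; import VAT: SGD 53686.60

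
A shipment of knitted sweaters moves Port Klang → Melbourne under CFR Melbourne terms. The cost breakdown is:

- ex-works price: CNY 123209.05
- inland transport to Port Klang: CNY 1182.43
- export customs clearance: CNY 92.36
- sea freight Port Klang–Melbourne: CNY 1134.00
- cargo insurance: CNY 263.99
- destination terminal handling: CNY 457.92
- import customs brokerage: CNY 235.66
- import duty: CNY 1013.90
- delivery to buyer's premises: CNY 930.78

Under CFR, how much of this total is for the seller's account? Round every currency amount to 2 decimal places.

CFR: the seller pays costs through ocean freight to the destination port, but not insurance.
Seller's account: goods 123209.05 + inland to port 1182.43 + export clearance 92.36 + freight 1134.00 = 125617.84
Buyer's account: insurance 263.99 + destination terminal 457.92 + brokerage 235.66 + duty 1013.90 + delivery 930.78 = 2902.25

Seller's account: CNY 125617.84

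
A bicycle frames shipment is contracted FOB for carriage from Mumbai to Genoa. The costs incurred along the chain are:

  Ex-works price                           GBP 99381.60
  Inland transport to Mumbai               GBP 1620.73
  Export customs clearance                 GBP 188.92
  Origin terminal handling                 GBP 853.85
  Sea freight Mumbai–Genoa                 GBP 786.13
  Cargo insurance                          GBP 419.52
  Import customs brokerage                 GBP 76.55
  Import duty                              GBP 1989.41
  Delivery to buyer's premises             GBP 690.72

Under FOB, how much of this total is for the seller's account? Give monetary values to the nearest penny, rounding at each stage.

Seller's account: GBP 102045.10

FOB: the seller bears costs until goods are on board at the origin port; the buyer bears freight, insurance and all costs thereafter.
Seller's account: goods 99381.60 + inland to port 1620.73 + export clearance 188.92 + origin terminal 853.85 = 102045.10
Buyer's account: freight 786.13 + insurance 419.52 + brokerage 76.55 + duty 1989.41 + delivery 690.72 = 3962.33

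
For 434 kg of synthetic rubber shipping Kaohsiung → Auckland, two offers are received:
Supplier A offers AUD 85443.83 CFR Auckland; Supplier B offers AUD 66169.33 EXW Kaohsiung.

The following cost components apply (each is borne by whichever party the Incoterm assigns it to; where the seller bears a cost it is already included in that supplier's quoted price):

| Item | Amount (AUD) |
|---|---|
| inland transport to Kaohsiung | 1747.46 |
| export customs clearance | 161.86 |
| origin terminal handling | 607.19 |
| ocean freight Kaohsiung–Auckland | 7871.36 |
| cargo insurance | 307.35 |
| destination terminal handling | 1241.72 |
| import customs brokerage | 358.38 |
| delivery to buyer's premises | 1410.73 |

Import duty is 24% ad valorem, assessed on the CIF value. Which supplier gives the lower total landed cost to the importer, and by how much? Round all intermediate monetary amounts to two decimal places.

Supplier A (CFR):
CIF value = CFR price + insurance = 85443.83 + 307.35 = 85751.18
Import duty = 85751.18 × 24% = 20580.28
Buyer bears (A): 307.35 + 1241.72 + 358.38 + 1410.73 = 3318.18
Landed cost (A) = invoice 85443.83 + 3318.18 + duty 20580.28 = 109342.29
Supplier B (EXW):
CIF value = EXW price + inland to port + export clearance + origin terminal + freight + insurance = 66169.33 + 1747.46 + 161.86 + 607.19 + 7871.36 + 307.35 = 76864.55
Import duty = 76864.55 × 24% = 18447.49
Buyer bears (B): 1747.46 + 161.86 + 607.19 + 7871.36 + 307.35 + 1241.72 + 358.38 + 1410.73 = 13706.05
Landed cost (B) = invoice 66169.33 + 13706.05 + duty 18447.49 = 98322.87
Difference = |109342.29 − 98322.87| = 11019.42

Supplier B is cheaper by AUD 11019.42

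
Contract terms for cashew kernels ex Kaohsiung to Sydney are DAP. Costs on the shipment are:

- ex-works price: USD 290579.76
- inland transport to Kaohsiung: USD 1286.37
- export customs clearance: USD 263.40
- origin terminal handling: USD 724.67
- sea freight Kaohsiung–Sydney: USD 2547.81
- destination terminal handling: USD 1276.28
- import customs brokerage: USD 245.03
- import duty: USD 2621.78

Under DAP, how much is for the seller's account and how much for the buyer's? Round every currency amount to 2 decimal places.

DAP: the seller bears all costs to the named destination except import duty and clearance.
Seller's account: goods 290579.76 + inland to port 1286.37 + export clearance 263.40 + origin terminal 724.67 + freight 2547.81 + destination terminal 1276.28 = 296678.29
Buyer's account: brokerage 245.03 + duty 2621.78 = 2866.81

Seller: USD 296678.29; buyer: USD 2866.81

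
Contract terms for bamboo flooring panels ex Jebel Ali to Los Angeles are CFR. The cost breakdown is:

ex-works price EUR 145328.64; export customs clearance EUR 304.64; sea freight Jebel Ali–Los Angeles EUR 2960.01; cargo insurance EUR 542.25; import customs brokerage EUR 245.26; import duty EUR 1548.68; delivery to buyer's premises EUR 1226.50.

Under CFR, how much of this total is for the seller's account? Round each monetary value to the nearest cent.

CFR: the seller pays costs through ocean freight to the destination port, but not insurance.
Seller's account: goods 145328.64 + export clearance 304.64 + freight 2960.01 = 148593.29
Buyer's account: insurance 542.25 + brokerage 245.26 + duty 1548.68 + delivery 1226.50 = 3562.69

Seller's account: EUR 148593.29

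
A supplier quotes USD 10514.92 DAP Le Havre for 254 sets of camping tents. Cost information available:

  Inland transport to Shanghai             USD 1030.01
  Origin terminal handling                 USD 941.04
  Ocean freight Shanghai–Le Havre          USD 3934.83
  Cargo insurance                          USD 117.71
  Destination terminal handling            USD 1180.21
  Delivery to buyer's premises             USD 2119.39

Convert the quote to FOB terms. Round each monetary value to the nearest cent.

FOB price: USD 3162.78

Not relevant to the conversion: origin terminal, inland to port — on the seller under both DAP and FOB; already in the DAP price and stays in the FOB price.
From DAP to FOB, the seller no longer bears: freight, insurance, destination terminal, delivery.
FOB price = 10514.92 − 3934.83 − 117.71 − 1180.21 − 2119.39 = 3162.78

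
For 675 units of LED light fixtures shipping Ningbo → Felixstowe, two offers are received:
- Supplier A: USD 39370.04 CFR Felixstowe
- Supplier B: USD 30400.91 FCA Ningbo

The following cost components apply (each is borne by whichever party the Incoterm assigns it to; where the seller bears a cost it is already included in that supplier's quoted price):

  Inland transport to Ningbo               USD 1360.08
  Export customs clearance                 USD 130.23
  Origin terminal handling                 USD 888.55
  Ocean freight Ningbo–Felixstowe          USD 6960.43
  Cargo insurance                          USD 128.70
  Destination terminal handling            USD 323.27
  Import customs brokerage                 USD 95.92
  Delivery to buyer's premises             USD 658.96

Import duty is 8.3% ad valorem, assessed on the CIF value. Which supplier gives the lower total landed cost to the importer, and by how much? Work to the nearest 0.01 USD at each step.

Supplier B is cheaper by USD 1213.13

Supplier A (CFR):
CIF value = CFR price + insurance = 39370.04 + 128.70 = 39498.74
Import duty = 39498.74 × 8.3% = 3278.40
Buyer bears (A): 128.70 + 323.27 + 95.92 + 658.96 = 1206.85
Landed cost (A) = invoice 39370.04 + 1206.85 + duty 3278.40 = 43855.29
Supplier B (FCA):
CIF value = FCA price + origin terminal + freight + insurance = 30400.91 + 888.55 + 6960.43 + 128.70 = 38378.59
Import duty = 38378.59 × 8.3% = 3185.42
Buyer bears (B): 888.55 + 6960.43 + 128.70 + 323.27 + 95.92 + 658.96 = 9055.83
Landed cost (B) = invoice 30400.91 + 9055.83 + duty 3185.42 = 42642.16
Difference = |43855.29 − 42642.16| = 1213.13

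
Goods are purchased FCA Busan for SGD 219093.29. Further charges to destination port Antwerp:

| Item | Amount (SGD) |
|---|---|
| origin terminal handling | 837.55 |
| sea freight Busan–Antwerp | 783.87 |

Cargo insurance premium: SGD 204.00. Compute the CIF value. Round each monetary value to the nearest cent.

CIF value: SGD 220918.71

CIF = FCA price + pre-shipment costs + freight + insurance
CIF = 219093.29 + 837.55 + 783.87 + 204.00 = 220918.71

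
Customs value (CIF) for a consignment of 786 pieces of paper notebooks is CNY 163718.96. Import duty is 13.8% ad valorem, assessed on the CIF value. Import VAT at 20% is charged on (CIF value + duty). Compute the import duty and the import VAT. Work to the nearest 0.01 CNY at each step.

Import duty: CNY 22593.22; import VAT: CNY 37262.44

Import duty = 163718.96 × 13.8% = 22593.22
VAT base = CIF + duty = 163718.96 + 22593.22 = 186312.18
Import VAT = 186312.18 × 20% = 37262.44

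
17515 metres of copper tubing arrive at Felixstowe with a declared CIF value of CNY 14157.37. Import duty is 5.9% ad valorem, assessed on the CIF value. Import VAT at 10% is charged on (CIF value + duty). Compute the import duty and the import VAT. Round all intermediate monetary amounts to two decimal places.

Import duty = 14157.37 × 5.9% = 835.28
VAT base = CIF + duty = 14157.37 + 835.28 = 14992.65
Import VAT = 14992.65 × 10% = 1499.27

Import duty: CNY 835.28; import VAT: CNY 1499.27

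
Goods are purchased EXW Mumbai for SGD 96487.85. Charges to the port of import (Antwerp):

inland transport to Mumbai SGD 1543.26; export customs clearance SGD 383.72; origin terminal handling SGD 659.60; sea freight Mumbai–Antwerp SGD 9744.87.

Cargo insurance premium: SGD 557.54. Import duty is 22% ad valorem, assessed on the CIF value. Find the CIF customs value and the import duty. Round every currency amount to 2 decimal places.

CIF = EXW price + pre-shipment costs + freight + insurance
CIF = 96487.85 + 1543.26 + 383.72 + 659.60 + 9744.87 + 557.54 = 109376.84
Import duty = 109376.84 × 22% = 24062.90

CIF value: SGD 109376.84; import duty: SGD 24062.90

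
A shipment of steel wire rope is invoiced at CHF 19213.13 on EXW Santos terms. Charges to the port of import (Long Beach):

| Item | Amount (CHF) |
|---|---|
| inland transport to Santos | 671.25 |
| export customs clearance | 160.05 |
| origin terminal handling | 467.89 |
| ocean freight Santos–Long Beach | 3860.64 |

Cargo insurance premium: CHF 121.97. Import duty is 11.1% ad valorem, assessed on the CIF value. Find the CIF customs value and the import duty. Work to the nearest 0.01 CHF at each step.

CIF = EXW price + pre-shipment costs + freight + insurance
CIF = 19213.13 + 671.25 + 160.05 + 467.89 + 3860.64 + 121.97 = 24494.93
Import duty = 24494.93 × 11.1% = 2718.94

CIF value: CHF 24494.93; import duty: CHF 2718.94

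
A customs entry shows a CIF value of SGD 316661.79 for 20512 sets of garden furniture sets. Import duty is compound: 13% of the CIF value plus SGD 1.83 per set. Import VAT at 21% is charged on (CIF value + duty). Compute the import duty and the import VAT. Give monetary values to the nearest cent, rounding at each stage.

Ad valorem component: 316661.79 × 13% = 41166.03
Specific component: 20512 × 1.83 = 37536.96
Import duty = 41166.03 + 37536.96 = 78702.99
VAT base = CIF + duty = 316661.79 + 78702.99 = 395364.78
Import VAT = 395364.78 × 21% = 83026.60

Import duty: SGD 78702.99; import VAT: SGD 83026.60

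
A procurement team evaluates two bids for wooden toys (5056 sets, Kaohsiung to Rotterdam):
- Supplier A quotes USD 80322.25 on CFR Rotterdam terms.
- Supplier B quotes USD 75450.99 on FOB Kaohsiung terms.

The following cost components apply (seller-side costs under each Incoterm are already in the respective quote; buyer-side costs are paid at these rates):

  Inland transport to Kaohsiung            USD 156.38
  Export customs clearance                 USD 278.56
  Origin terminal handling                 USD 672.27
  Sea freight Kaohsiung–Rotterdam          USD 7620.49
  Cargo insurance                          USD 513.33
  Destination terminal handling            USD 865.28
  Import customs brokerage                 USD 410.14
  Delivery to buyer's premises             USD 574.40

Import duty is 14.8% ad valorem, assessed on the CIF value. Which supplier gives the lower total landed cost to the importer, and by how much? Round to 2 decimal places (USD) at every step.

Supplier A is cheaper by USD 3156.11

Supplier A (CFR):
CIF value = CFR price + insurance = 80322.25 + 513.33 = 80835.58
Import duty = 80835.58 × 14.8% = 11963.67
Buyer bears (A): 513.33 + 865.28 + 410.14 + 574.40 = 2363.15
Landed cost (A) = invoice 80322.25 + 2363.15 + duty 11963.67 = 94649.07
Supplier B (FOB):
CIF value = FOB price + freight + insurance = 75450.99 + 7620.49 + 513.33 = 83584.81
Import duty = 83584.81 × 14.8% = 12370.55
Buyer bears (B): 7620.49 + 513.33 + 865.28 + 410.14 + 574.40 = 9983.64
Landed cost (B) = invoice 75450.99 + 9983.64 + duty 12370.55 = 97805.18
Difference = |94649.07 − 97805.18| = 3156.11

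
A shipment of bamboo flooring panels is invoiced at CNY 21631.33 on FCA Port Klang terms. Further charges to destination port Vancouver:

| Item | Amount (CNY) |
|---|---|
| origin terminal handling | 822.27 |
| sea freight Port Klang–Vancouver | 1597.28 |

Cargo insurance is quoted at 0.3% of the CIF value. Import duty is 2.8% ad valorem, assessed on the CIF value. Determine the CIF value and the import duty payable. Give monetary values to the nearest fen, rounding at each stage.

CIF value: CNY 24123.25; import duty: CNY 675.45

Let C be the CIF value. C = FCA price + pre-shipment costs + freight + 0.3% × C
C − 0.3% × C = 21631.33 + 822.27 + 1597.28
0.997 × C = 24050.88
C = 24050.88 / 0.997 = 24123.25
Insurance premium = 0.3% × 24123.25 = 72.37
Import duty = 24123.25 × 2.8% = 675.45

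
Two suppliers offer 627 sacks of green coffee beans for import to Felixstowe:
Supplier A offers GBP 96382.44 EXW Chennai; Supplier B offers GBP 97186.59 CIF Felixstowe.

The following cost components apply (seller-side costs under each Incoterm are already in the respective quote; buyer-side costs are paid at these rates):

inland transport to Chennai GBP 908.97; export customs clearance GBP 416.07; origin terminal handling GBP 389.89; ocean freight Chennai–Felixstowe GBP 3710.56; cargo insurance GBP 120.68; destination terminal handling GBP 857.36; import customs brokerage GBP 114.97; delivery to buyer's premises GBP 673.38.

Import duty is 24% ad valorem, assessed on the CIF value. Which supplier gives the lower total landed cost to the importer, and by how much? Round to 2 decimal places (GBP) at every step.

Supplier A (EXW):
CIF value = EXW price + inland to port + export clearance + origin terminal + freight + insurance = 96382.44 + 908.97 + 416.07 + 389.89 + 3710.56 + 120.68 = 101928.61
Import duty = 101928.61 × 24% = 24462.87
Buyer bears (A): 908.97 + 416.07 + 389.89 + 3710.56 + 120.68 + 857.36 + 114.97 + 673.38 = 7191.88
Landed cost (A) = invoice 96382.44 + 7191.88 + duty 24462.87 = 128037.19
Supplier B (CIF):
The CIF price already equals the CIF value: 97186.59
Import duty = 97186.59 × 24% = 23324.78
Buyer bears (B): 857.36 + 114.97 + 673.38 = 1645.71
Landed cost (B) = invoice 97186.59 + 1645.71 + duty 23324.78 = 122157.08
Difference = |128037.19 − 122157.08| = 5880.11

Supplier B is cheaper by GBP 5880.11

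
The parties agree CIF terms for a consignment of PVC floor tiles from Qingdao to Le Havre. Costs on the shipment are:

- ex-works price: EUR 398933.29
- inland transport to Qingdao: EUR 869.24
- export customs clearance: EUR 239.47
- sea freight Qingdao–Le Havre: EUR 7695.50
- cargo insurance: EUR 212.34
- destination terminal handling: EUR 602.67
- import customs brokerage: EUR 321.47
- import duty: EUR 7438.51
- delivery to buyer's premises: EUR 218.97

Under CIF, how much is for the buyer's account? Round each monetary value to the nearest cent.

Buyer's account: EUR 8581.62

CIF: the seller pays costs through ocean freight and marine insurance to the destination port.
Seller's account: goods 398933.29 + inland to port 869.24 + export clearance 239.47 + freight 7695.50 + insurance 212.34 = 407949.84
Buyer's account: destination terminal 602.67 + brokerage 321.47 + duty 7438.51 + delivery 218.97 = 8581.62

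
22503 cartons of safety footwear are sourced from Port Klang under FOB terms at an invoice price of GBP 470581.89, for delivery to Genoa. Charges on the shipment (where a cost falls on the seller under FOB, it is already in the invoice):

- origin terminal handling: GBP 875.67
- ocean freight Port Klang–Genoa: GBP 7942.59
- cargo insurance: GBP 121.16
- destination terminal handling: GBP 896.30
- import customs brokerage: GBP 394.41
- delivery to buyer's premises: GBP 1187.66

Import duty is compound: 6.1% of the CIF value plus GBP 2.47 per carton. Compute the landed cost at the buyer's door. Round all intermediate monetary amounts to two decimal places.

FOB: the seller bears costs until goods are on board at the origin port; the buyer bears freight, insurance and all costs thereafter.
Already in the invoice (seller's account under FOB): origin terminal — exclude.
CIF value = FOB price + freight + insurance = 470581.89 + 7942.59 + 121.16 = 478645.64
Ad valorem component: 478645.64 × 6.1% = 29197.38
Specific component: 22503 × 2.47 = 55582.41
Import duty = 29197.38 + 55582.41 = 84779.79
Buyer bears: freight 7942.59 + insurance 121.16 + destination terminal 896.30 + brokerage 394.41 + delivery 1187.66 + duty 84779.79 = 95321.91
Landed cost = invoice 470581.89 + 95321.91 = 565903.80

Total landed cost: GBP 565903.80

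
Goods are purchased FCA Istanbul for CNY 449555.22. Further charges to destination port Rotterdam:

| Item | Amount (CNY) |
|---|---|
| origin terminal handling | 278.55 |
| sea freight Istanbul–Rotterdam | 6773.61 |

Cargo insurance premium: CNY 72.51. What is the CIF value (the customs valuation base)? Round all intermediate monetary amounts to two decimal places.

CIF value: CNY 456679.89

CIF = FCA price + pre-shipment costs + freight + insurance
CIF = 449555.22 + 278.55 + 6773.61 + 72.51 = 456679.89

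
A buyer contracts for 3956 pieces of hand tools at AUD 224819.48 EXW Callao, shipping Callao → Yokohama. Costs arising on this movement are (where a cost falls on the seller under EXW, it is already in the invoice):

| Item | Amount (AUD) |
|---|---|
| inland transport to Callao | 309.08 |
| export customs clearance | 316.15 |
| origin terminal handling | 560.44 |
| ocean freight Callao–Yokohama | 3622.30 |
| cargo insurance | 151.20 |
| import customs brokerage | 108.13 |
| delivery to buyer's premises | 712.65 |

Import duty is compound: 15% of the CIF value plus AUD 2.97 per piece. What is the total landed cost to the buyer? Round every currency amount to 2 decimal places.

Total landed cost: AUD 276815.55

EXW: the seller makes goods available at their premises; the buyer bears all onward costs.
CIF value = EXW price + inland to port + export clearance + origin terminal + freight + insurance = 224819.48 + 309.08 + 316.15 + 560.44 + 3622.30 + 151.20 = 229778.65
Ad valorem component: 229778.65 × 15% = 34466.80
Specific component: 3956 × 2.97 = 11749.32
Import duty = 34466.80 + 11749.32 = 46216.12
Buyer bears: inland to port 309.08 + export clearance 316.15 + origin terminal 560.44 + freight 3622.30 + insurance 151.20 + brokerage 108.13 + delivery 712.65 + duty 46216.12 = 51996.07
Landed cost = invoice 224819.48 + 51996.07 = 276815.55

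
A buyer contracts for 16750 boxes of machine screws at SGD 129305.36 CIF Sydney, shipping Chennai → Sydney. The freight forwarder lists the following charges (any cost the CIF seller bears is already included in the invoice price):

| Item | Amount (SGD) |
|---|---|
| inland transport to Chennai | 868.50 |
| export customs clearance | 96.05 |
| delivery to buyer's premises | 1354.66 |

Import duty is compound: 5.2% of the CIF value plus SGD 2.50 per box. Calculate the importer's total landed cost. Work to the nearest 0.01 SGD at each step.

CIF: the seller pays costs through ocean freight and marine insurance to the destination port.
Already in the invoice (seller's account under CIF): inland to port, export clearance — exclude.
The CIF price already equals the CIF value: 129305.36
Ad valorem component: 129305.36 × 5.2% = 6723.88
Specific component: 16750 × 2.50 = 41875.00
Import duty = 6723.88 + 41875.00 = 48598.88
Buyer bears: delivery 1354.66 + duty 48598.88 = 49953.54
Landed cost = invoice 129305.36 + 49953.54 = 179258.90

Total landed cost: SGD 179258.90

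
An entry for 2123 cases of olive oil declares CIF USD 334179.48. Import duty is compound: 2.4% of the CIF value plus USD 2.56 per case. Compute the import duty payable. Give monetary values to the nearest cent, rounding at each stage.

Ad valorem component: 334179.48 × 2.4% = 8020.31
Specific component: 2123 × 2.56 = 5434.88
Import duty = 8020.31 + 5434.88 = 13455.19

Import duty: USD 13455.19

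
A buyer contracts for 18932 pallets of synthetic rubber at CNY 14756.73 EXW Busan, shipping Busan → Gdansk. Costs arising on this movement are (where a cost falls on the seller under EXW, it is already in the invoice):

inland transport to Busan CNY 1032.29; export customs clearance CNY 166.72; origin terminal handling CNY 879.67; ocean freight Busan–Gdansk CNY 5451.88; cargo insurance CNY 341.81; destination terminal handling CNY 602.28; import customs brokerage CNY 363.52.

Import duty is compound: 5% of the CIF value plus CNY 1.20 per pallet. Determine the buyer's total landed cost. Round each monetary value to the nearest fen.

Total landed cost: CNY 47444.76

EXW: the seller makes goods available at their premises; the buyer bears all onward costs.
CIF value = EXW price + inland to port + export clearance + origin terminal + freight + insurance = 14756.73 + 1032.29 + 166.72 + 879.67 + 5451.88 + 341.81 = 22629.10
Ad valorem component: 22629.10 × 5% = 1131.46
Specific component: 18932 × 1.20 = 22718.40
Import duty = 1131.46 + 22718.40 = 23849.86
Buyer bears: inland to port 1032.29 + export clearance 166.72 + origin terminal 879.67 + freight 5451.88 + insurance 341.81 + destination terminal 602.28 + brokerage 363.52 + duty 23849.86 = 32688.03
Landed cost = invoice 14756.73 + 32688.03 = 47444.76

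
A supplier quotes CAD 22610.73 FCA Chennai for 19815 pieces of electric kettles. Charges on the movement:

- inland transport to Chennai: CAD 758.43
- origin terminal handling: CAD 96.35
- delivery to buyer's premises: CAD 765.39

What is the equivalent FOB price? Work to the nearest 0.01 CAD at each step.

FOB price: CAD 22707.08

Not relevant to the conversion: inland to port — on the seller under both FCA and FOB; already in the FCA price and stays in the FOB price. delivery — on the buyer under both terms; not part of either seller's price.
From FCA to FOB, the seller additionally bears: origin terminal.
FOB price = 22610.73 + 96.35 = 22707.08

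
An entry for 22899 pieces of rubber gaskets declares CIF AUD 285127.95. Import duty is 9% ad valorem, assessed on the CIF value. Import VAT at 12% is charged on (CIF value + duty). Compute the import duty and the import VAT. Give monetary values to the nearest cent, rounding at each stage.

Import duty: AUD 25661.52; import VAT: AUD 37294.74

Import duty = 285127.95 × 9% = 25661.52
VAT base = CIF + duty = 285127.95 + 25661.52 = 310789.47
Import VAT = 310789.47 × 12% = 37294.74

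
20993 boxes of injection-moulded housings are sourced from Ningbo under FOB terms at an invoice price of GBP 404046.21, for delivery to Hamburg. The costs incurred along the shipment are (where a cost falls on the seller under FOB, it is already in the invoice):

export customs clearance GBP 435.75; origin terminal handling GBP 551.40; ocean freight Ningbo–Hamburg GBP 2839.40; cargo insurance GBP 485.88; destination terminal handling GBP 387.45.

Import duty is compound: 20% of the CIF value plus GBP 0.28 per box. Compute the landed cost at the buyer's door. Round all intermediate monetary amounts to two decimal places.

Total landed cost: GBP 495111.28

FOB: the seller bears costs until goods are on board at the origin port; the buyer bears freight, insurance and all costs thereafter.
Already in the invoice (seller's account under FOB): export clearance, origin terminal — exclude.
CIF value = FOB price + freight + insurance = 404046.21 + 2839.40 + 485.88 = 407371.49
Ad valorem component: 407371.49 × 20% = 81474.30
Specific component: 20993 × 0.28 = 5878.04
Import duty = 81474.30 + 5878.04 = 87352.34
Buyer bears: freight 2839.40 + insurance 485.88 + destination terminal 387.45 + duty 87352.34 = 91065.07
Landed cost = invoice 404046.21 + 91065.07 = 495111.28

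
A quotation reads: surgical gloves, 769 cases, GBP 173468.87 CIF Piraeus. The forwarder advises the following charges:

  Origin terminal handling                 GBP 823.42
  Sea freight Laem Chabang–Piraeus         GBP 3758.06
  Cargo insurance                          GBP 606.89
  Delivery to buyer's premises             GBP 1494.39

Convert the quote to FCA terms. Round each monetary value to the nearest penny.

Not relevant to the conversion: delivery — on the buyer under both terms; not part of either seller's price.
From CIF to FCA, the seller no longer bears: origin terminal, freight, insurance.
FCA price = 173468.87 − 823.42 − 3758.06 − 606.89 = 168280.50

FCA price: GBP 168280.50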